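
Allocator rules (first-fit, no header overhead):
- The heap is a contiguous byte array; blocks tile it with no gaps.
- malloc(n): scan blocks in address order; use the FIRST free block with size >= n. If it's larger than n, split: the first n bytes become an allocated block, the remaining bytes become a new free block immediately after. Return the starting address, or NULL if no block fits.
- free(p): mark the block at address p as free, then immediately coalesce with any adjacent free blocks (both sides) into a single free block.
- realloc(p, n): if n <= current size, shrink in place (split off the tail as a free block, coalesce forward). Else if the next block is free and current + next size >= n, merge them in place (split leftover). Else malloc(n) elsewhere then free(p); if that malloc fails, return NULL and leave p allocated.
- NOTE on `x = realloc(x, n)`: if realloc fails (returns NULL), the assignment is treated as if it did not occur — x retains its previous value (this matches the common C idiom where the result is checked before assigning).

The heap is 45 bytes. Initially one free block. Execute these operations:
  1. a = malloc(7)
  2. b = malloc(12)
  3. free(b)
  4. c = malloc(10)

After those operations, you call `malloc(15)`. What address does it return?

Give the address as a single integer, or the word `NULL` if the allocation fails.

Answer: 17

Derivation:
Op 1: a = malloc(7) -> a = 0; heap: [0-6 ALLOC][7-44 FREE]
Op 2: b = malloc(12) -> b = 7; heap: [0-6 ALLOC][7-18 ALLOC][19-44 FREE]
Op 3: free(b) -> (freed b); heap: [0-6 ALLOC][7-44 FREE]
Op 4: c = malloc(10) -> c = 7; heap: [0-6 ALLOC][7-16 ALLOC][17-44 FREE]
malloc(15): first-fit scan over [0-6 ALLOC][7-16 ALLOC][17-44 FREE] -> 17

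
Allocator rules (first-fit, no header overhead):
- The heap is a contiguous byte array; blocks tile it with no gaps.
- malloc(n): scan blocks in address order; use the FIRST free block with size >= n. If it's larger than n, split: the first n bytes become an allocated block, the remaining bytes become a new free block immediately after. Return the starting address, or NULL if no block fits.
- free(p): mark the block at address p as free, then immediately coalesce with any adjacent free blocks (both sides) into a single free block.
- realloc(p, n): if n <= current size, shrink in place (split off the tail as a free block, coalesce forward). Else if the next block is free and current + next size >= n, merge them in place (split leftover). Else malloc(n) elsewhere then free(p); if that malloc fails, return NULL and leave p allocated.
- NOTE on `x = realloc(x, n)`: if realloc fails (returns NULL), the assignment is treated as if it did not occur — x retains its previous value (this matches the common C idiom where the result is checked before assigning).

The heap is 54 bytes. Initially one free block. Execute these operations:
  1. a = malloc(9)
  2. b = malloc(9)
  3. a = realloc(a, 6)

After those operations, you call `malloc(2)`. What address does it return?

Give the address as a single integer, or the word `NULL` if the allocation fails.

Op 1: a = malloc(9) -> a = 0; heap: [0-8 ALLOC][9-53 FREE]
Op 2: b = malloc(9) -> b = 9; heap: [0-8 ALLOC][9-17 ALLOC][18-53 FREE]
Op 3: a = realloc(a, 6) -> a = 0; heap: [0-5 ALLOC][6-8 FREE][9-17 ALLOC][18-53 FREE]
malloc(2): first-fit scan over [0-5 ALLOC][6-8 FREE][9-17 ALLOC][18-53 FREE] -> 6

Answer: 6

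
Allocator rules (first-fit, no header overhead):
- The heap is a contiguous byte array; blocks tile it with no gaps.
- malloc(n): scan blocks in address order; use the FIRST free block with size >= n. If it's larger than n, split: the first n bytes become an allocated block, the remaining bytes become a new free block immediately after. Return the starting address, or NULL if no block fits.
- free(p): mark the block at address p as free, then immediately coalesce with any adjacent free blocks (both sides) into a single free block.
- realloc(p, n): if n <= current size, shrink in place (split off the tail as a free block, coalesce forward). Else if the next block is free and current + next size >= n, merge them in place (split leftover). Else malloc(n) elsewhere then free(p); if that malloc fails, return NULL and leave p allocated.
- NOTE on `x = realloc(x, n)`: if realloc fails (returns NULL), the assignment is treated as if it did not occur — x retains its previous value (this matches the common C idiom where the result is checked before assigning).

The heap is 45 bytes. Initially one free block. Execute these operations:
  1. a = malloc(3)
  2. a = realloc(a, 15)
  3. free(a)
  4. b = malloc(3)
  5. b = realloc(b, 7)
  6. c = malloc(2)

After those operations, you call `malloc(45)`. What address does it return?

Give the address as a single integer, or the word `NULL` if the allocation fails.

Answer: NULL

Derivation:
Op 1: a = malloc(3) -> a = 0; heap: [0-2 ALLOC][3-44 FREE]
Op 2: a = realloc(a, 15) -> a = 0; heap: [0-14 ALLOC][15-44 FREE]
Op 3: free(a) -> (freed a); heap: [0-44 FREE]
Op 4: b = malloc(3) -> b = 0; heap: [0-2 ALLOC][3-44 FREE]
Op 5: b = realloc(b, 7) -> b = 0; heap: [0-6 ALLOC][7-44 FREE]
Op 6: c = malloc(2) -> c = 7; heap: [0-6 ALLOC][7-8 ALLOC][9-44 FREE]
malloc(45): first-fit scan over [0-6 ALLOC][7-8 ALLOC][9-44 FREE] -> NULL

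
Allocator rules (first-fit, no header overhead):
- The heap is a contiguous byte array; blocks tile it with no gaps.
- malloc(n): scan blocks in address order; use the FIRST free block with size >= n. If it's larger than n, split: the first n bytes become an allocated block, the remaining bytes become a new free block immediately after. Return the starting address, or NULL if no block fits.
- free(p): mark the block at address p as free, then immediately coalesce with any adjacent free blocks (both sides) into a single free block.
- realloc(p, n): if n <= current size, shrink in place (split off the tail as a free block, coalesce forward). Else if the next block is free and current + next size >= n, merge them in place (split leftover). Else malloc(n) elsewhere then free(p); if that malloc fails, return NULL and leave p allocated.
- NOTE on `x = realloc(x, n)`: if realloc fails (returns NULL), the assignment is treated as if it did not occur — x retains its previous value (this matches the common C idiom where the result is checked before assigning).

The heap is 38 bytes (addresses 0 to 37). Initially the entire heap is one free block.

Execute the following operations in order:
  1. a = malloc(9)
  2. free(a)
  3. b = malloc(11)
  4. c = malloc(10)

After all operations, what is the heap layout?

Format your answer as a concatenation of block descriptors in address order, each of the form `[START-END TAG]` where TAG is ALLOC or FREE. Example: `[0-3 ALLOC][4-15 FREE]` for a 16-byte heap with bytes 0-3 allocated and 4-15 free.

Answer: [0-10 ALLOC][11-20 ALLOC][21-37 FREE]

Derivation:
Op 1: a = malloc(9) -> a = 0; heap: [0-8 ALLOC][9-37 FREE]
Op 2: free(a) -> (freed a); heap: [0-37 FREE]
Op 3: b = malloc(11) -> b = 0; heap: [0-10 ALLOC][11-37 FREE]
Op 4: c = malloc(10) -> c = 11; heap: [0-10 ALLOC][11-20 ALLOC][21-37 FREE]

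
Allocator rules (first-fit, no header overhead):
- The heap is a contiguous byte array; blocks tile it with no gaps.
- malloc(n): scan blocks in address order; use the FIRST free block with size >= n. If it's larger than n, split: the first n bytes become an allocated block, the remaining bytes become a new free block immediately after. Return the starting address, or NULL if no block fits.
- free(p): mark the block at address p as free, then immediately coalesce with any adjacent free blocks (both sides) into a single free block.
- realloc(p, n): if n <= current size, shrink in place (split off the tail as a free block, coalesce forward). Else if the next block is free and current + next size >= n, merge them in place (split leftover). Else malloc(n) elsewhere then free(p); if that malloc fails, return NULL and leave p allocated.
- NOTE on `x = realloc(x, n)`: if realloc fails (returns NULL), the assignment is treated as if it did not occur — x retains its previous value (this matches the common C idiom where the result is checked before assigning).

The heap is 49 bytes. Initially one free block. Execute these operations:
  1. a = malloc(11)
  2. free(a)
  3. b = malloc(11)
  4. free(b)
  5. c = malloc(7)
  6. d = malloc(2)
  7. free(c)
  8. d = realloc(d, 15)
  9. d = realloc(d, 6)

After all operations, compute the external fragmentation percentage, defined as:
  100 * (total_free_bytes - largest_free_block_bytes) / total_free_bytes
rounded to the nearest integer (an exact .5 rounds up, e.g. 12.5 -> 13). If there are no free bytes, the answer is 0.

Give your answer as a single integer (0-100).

Op 1: a = malloc(11) -> a = 0; heap: [0-10 ALLOC][11-48 FREE]
Op 2: free(a) -> (freed a); heap: [0-48 FREE]
Op 3: b = malloc(11) -> b = 0; heap: [0-10 ALLOC][11-48 FREE]
Op 4: free(b) -> (freed b); heap: [0-48 FREE]
Op 5: c = malloc(7) -> c = 0; heap: [0-6 ALLOC][7-48 FREE]
Op 6: d = malloc(2) -> d = 7; heap: [0-6 ALLOC][7-8 ALLOC][9-48 FREE]
Op 7: free(c) -> (freed c); heap: [0-6 FREE][7-8 ALLOC][9-48 FREE]
Op 8: d = realloc(d, 15) -> d = 7; heap: [0-6 FREE][7-21 ALLOC][22-48 FREE]
Op 9: d = realloc(d, 6) -> d = 7; heap: [0-6 FREE][7-12 ALLOC][13-48 FREE]
Free blocks: [7 36] total_free=43 largest=36 -> 100*(43-36)/43 = 700/43 ≈ 16.279 -> rounds to 16

Answer: 16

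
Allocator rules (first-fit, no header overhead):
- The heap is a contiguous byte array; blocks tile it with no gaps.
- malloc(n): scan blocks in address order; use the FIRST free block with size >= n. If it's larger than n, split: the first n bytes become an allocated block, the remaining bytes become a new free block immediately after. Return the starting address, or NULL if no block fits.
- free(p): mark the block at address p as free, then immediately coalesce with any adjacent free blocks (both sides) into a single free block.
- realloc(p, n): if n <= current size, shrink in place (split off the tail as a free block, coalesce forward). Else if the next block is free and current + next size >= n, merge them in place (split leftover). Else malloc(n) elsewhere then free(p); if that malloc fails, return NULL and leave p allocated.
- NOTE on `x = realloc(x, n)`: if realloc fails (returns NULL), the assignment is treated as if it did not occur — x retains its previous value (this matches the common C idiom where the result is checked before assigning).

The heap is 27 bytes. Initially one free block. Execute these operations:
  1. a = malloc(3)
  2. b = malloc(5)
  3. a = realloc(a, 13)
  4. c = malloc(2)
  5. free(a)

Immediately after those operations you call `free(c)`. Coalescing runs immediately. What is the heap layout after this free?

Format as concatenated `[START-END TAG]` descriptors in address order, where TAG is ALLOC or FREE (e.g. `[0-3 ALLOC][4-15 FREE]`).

Op 1: a = malloc(3) -> a = 0; heap: [0-2 ALLOC][3-26 FREE]
Op 2: b = malloc(5) -> b = 3; heap: [0-2 ALLOC][3-7 ALLOC][8-26 FREE]
Op 3: a = realloc(a, 13) -> a = 8; heap: [0-2 FREE][3-7 ALLOC][8-20 ALLOC][21-26 FREE]
Op 4: c = malloc(2) -> c = 0; heap: [0-1 ALLOC][2-2 FREE][3-7 ALLOC][8-20 ALLOC][21-26 FREE]
Op 5: free(a) -> (freed a); heap: [0-1 ALLOC][2-2 FREE][3-7 ALLOC][8-26 FREE]
free(c): c = 0 -> block [0-1 ALLOC]; mark free, coalesce with adjacent free neighbors -> [0-2 FREE][3-7 ALLOC][8-26 FREE]

Answer: [0-2 FREE][3-7 ALLOC][8-26 FREE]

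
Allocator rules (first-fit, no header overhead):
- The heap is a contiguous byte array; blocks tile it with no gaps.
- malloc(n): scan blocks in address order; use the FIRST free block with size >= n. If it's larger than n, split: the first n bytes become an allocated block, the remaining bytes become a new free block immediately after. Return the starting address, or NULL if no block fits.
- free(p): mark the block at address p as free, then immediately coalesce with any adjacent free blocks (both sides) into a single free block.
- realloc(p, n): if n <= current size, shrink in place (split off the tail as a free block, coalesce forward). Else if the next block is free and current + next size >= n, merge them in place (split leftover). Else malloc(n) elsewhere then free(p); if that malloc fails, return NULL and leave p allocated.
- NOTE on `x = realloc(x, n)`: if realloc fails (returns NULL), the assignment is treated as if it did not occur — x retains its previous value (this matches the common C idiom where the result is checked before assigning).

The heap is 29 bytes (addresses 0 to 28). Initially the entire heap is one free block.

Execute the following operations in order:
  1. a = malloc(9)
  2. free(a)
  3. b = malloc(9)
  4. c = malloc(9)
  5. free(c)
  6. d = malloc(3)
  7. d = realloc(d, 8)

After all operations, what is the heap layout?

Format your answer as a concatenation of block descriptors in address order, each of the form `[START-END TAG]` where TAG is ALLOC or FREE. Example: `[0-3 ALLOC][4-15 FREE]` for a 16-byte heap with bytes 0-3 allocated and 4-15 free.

Op 1: a = malloc(9) -> a = 0; heap: [0-8 ALLOC][9-28 FREE]
Op 2: free(a) -> (freed a); heap: [0-28 FREE]
Op 3: b = malloc(9) -> b = 0; heap: [0-8 ALLOC][9-28 FREE]
Op 4: c = malloc(9) -> c = 9; heap: [0-8 ALLOC][9-17 ALLOC][18-28 FREE]
Op 5: free(c) -> (freed c); heap: [0-8 ALLOC][9-28 FREE]
Op 6: d = malloc(3) -> d = 9; heap: [0-8 ALLOC][9-11 ALLOC][12-28 FREE]
Op 7: d = realloc(d, 8) -> d = 9; heap: [0-8 ALLOC][9-16 ALLOC][17-28 FREE]

Answer: [0-8 ALLOC][9-16 ALLOC][17-28 FREE]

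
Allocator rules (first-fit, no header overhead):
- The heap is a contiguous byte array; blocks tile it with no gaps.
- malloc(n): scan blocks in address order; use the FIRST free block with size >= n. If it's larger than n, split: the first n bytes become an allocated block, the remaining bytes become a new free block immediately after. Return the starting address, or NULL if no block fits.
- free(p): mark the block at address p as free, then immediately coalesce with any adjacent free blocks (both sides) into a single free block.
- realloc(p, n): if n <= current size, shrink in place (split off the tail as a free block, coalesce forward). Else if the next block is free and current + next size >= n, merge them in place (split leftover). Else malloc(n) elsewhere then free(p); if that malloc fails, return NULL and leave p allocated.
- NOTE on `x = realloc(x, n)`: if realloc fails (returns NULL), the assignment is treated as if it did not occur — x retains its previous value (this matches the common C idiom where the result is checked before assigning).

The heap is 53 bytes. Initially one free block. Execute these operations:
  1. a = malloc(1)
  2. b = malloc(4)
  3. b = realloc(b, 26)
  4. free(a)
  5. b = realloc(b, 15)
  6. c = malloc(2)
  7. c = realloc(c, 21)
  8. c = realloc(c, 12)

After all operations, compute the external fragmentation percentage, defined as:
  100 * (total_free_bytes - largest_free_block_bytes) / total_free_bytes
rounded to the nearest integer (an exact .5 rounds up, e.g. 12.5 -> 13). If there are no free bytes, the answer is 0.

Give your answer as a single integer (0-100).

Answer: 4

Derivation:
Op 1: a = malloc(1) -> a = 0; heap: [0-0 ALLOC][1-52 FREE]
Op 2: b = malloc(4) -> b = 1; heap: [0-0 ALLOC][1-4 ALLOC][5-52 FREE]
Op 3: b = realloc(b, 26) -> b = 1; heap: [0-0 ALLOC][1-26 ALLOC][27-52 FREE]
Op 4: free(a) -> (freed a); heap: [0-0 FREE][1-26 ALLOC][27-52 FREE]
Op 5: b = realloc(b, 15) -> b = 1; heap: [0-0 FREE][1-15 ALLOC][16-52 FREE]
Op 6: c = malloc(2) -> c = 16; heap: [0-0 FREE][1-15 ALLOC][16-17 ALLOC][18-52 FREE]
Op 7: c = realloc(c, 21) -> c = 16; heap: [0-0 FREE][1-15 ALLOC][16-36 ALLOC][37-52 FREE]
Op 8: c = realloc(c, 12) -> c = 16; heap: [0-0 FREE][1-15 ALLOC][16-27 ALLOC][28-52 FREE]
Free blocks: [1 25] total_free=26 largest=25 -> 100*(26-25)/26 = 100/26 ≈ 3.846 -> rounds to 4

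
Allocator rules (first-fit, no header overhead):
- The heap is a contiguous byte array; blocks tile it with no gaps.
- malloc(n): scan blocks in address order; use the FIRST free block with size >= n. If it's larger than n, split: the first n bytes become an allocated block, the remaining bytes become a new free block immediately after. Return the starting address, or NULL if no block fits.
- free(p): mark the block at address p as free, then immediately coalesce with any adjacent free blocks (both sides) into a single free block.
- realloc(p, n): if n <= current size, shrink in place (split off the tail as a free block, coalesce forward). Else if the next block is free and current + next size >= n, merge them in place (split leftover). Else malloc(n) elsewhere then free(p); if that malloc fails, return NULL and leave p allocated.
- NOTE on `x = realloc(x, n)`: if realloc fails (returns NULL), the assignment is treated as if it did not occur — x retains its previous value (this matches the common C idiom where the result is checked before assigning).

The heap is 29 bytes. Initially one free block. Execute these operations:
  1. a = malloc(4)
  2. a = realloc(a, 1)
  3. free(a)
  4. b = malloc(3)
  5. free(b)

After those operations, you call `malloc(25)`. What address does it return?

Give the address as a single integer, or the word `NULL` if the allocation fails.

Op 1: a = malloc(4) -> a = 0; heap: [0-3 ALLOC][4-28 FREE]
Op 2: a = realloc(a, 1) -> a = 0; heap: [0-0 ALLOC][1-28 FREE]
Op 3: free(a) -> (freed a); heap: [0-28 FREE]
Op 4: b = malloc(3) -> b = 0; heap: [0-2 ALLOC][3-28 FREE]
Op 5: free(b) -> (freed b); heap: [0-28 FREE]
malloc(25): first-fit scan over [0-28 FREE] -> 0

Answer: 0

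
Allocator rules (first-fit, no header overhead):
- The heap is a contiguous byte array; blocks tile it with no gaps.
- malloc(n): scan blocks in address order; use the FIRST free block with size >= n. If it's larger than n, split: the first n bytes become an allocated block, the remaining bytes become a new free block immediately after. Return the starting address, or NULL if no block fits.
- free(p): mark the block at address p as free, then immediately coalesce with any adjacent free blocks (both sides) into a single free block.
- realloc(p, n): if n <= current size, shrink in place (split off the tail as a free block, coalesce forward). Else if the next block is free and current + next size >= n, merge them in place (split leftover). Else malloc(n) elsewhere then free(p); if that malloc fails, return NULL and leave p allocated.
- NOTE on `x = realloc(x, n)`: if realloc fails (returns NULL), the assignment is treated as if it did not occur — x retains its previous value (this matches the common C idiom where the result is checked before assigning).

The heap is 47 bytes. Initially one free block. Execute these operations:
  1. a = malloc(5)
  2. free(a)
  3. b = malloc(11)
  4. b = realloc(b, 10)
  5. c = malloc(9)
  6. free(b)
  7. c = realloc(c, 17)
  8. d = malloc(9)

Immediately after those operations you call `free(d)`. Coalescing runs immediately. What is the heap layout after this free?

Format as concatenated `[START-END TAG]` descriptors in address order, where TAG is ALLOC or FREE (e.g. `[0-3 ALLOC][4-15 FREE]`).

Op 1: a = malloc(5) -> a = 0; heap: [0-4 ALLOC][5-46 FREE]
Op 2: free(a) -> (freed a); heap: [0-46 FREE]
Op 3: b = malloc(11) -> b = 0; heap: [0-10 ALLOC][11-46 FREE]
Op 4: b = realloc(b, 10) -> b = 0; heap: [0-9 ALLOC][10-46 FREE]
Op 5: c = malloc(9) -> c = 10; heap: [0-9 ALLOC][10-18 ALLOC][19-46 FREE]
Op 6: free(b) -> (freed b); heap: [0-9 FREE][10-18 ALLOC][19-46 FREE]
Op 7: c = realloc(c, 17) -> c = 10; heap: [0-9 FREE][10-26 ALLOC][27-46 FREE]
Op 8: d = malloc(9) -> d = 0; heap: [0-8 ALLOC][9-9 FREE][10-26 ALLOC][27-46 FREE]
free(d): d = 0 -> block [0-8 ALLOC]; mark free, coalesce with adjacent free neighbors -> [0-9 FREE][10-26 ALLOC][27-46 FREE]

Answer: [0-9 FREE][10-26 ALLOC][27-46 FREE]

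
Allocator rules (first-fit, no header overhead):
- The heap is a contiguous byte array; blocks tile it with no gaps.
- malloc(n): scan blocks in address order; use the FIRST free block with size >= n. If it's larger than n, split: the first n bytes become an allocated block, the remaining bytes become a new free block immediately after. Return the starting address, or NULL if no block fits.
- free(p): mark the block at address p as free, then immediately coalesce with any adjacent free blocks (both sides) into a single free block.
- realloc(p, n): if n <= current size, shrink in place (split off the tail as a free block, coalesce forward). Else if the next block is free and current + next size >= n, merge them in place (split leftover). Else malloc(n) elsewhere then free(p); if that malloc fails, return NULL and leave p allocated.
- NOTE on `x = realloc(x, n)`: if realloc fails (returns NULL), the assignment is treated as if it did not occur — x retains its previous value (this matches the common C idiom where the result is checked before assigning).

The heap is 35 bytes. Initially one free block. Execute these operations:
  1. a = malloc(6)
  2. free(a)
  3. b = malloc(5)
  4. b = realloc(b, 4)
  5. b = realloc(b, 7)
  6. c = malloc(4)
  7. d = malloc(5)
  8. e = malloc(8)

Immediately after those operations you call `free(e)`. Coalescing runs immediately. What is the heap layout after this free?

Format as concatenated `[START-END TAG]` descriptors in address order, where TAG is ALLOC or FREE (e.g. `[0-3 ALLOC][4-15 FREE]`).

Answer: [0-6 ALLOC][7-10 ALLOC][11-15 ALLOC][16-34 FREE]

Derivation:
Op 1: a = malloc(6) -> a = 0; heap: [0-5 ALLOC][6-34 FREE]
Op 2: free(a) -> (freed a); heap: [0-34 FREE]
Op 3: b = malloc(5) -> b = 0; heap: [0-4 ALLOC][5-34 FREE]
Op 4: b = realloc(b, 4) -> b = 0; heap: [0-3 ALLOC][4-34 FREE]
Op 5: b = realloc(b, 7) -> b = 0; heap: [0-6 ALLOC][7-34 FREE]
Op 6: c = malloc(4) -> c = 7; heap: [0-6 ALLOC][7-10 ALLOC][11-34 FREE]
Op 7: d = malloc(5) -> d = 11; heap: [0-6 ALLOC][7-10 ALLOC][11-15 ALLOC][16-34 FREE]
Op 8: e = malloc(8) -> e = 16; heap: [0-6 ALLOC][7-10 ALLOC][11-15 ALLOC][16-23 ALLOC][24-34 FREE]
free(e): e = 16 -> block [16-23 ALLOC]; mark free, coalesce with adjacent free neighbors -> [0-6 ALLOC][7-10 ALLOC][11-15 ALLOC][16-34 FREE]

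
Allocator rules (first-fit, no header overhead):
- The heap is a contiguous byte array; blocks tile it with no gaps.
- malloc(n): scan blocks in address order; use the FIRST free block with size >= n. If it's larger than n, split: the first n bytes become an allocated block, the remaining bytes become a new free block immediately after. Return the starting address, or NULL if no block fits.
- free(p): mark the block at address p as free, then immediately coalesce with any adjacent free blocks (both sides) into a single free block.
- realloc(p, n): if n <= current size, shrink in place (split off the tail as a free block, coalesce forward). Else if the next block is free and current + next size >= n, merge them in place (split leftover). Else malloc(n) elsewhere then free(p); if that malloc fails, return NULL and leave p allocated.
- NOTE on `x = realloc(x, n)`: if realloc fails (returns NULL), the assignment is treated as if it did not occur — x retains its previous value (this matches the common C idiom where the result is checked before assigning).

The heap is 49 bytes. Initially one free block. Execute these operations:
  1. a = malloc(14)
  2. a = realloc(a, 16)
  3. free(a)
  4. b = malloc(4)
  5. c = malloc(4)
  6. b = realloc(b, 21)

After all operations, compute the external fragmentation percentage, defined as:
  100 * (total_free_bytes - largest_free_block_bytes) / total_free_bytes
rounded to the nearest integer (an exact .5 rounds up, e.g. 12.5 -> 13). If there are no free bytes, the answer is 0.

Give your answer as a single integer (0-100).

Op 1: a = malloc(14) -> a = 0; heap: [0-13 ALLOC][14-48 FREE]
Op 2: a = realloc(a, 16) -> a = 0; heap: [0-15 ALLOC][16-48 FREE]
Op 3: free(a) -> (freed a); heap: [0-48 FREE]
Op 4: b = malloc(4) -> b = 0; heap: [0-3 ALLOC][4-48 FREE]
Op 5: c = malloc(4) -> c = 4; heap: [0-3 ALLOC][4-7 ALLOC][8-48 FREE]
Op 6: b = realloc(b, 21) -> b = 8; heap: [0-3 FREE][4-7 ALLOC][8-28 ALLOC][29-48 FREE]
Free blocks: [4 20] total_free=24 largest=20 -> 100*(24-20)/24 = 400/24 ≈ 16.667 -> rounds to 17

Answer: 17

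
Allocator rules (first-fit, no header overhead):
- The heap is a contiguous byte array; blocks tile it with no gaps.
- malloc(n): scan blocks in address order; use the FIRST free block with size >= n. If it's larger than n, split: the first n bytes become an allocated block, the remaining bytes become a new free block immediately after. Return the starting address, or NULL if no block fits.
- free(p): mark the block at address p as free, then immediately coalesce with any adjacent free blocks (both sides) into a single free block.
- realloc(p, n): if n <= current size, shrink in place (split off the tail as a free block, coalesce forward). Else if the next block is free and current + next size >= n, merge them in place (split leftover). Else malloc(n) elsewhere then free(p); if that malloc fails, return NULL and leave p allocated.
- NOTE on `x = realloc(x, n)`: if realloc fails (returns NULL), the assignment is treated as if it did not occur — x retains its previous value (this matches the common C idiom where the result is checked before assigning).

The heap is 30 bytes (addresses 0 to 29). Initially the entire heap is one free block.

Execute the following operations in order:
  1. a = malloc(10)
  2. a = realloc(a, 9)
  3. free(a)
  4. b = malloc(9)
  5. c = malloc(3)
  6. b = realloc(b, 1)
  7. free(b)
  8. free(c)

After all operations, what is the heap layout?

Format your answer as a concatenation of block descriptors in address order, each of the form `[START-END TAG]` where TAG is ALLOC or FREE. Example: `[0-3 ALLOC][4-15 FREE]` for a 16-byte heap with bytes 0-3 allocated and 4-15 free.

Op 1: a = malloc(10) -> a = 0; heap: [0-9 ALLOC][10-29 FREE]
Op 2: a = realloc(a, 9) -> a = 0; heap: [0-8 ALLOC][9-29 FREE]
Op 3: free(a) -> (freed a); heap: [0-29 FREE]
Op 4: b = malloc(9) -> b = 0; heap: [0-8 ALLOC][9-29 FREE]
Op 5: c = malloc(3) -> c = 9; heap: [0-8 ALLOC][9-11 ALLOC][12-29 FREE]
Op 6: b = realloc(b, 1) -> b = 0; heap: [0-0 ALLOC][1-8 FREE][9-11 ALLOC][12-29 FREE]
Op 7: free(b) -> (freed b); heap: [0-8 FREE][9-11 ALLOC][12-29 FREE]
Op 8: free(c) -> (freed c); heap: [0-29 FREE]

Answer: [0-29 FREE]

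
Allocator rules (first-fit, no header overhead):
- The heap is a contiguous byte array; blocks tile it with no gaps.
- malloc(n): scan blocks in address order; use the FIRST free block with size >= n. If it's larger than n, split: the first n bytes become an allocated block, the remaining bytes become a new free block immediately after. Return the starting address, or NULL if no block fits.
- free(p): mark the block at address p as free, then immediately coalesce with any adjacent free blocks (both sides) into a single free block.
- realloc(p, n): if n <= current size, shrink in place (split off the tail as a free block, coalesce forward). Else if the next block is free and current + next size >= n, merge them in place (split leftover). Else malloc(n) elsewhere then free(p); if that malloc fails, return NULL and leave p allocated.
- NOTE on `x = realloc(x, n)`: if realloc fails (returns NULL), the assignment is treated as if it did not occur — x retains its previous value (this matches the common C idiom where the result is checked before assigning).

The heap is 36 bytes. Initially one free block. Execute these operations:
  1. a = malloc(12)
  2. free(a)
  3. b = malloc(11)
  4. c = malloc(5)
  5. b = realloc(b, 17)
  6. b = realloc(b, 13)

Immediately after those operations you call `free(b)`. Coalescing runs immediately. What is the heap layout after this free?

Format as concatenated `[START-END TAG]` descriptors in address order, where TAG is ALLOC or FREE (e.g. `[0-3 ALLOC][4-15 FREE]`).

Op 1: a = malloc(12) -> a = 0; heap: [0-11 ALLOC][12-35 FREE]
Op 2: free(a) -> (freed a); heap: [0-35 FREE]
Op 3: b = malloc(11) -> b = 0; heap: [0-10 ALLOC][11-35 FREE]
Op 4: c = malloc(5) -> c = 11; heap: [0-10 ALLOC][11-15 ALLOC][16-35 FREE]
Op 5: b = realloc(b, 17) -> b = 16; heap: [0-10 FREE][11-15 ALLOC][16-32 ALLOC][33-35 FREE]
Op 6: b = realloc(b, 13) -> b = 16; heap: [0-10 FREE][11-15 ALLOC][16-28 ALLOC][29-35 FREE]
free(b): b = 16 -> block [16-28 ALLOC]; mark free, coalesce with adjacent free neighbors -> [0-10 FREE][11-15 ALLOC][16-35 FREE]

Answer: [0-10 FREE][11-15 ALLOC][16-35 FREE]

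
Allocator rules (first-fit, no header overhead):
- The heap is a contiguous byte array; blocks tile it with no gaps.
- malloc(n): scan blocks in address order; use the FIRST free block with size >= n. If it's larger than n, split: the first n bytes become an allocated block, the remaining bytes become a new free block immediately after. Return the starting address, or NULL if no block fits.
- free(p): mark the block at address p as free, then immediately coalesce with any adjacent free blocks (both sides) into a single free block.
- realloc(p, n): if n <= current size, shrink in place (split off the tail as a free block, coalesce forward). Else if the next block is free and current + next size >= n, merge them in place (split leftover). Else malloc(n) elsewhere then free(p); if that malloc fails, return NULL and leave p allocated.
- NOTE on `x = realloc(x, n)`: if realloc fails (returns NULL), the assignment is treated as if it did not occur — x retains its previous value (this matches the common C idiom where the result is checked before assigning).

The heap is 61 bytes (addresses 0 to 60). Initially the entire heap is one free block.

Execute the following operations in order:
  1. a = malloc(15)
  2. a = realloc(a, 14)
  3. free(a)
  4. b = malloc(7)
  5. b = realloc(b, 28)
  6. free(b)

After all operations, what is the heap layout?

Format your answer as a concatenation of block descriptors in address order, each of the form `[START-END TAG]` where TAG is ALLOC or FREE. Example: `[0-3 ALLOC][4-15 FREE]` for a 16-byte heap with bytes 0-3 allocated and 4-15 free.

Answer: [0-60 FREE]

Derivation:
Op 1: a = malloc(15) -> a = 0; heap: [0-14 ALLOC][15-60 FREE]
Op 2: a = realloc(a, 14) -> a = 0; heap: [0-13 ALLOC][14-60 FREE]
Op 3: free(a) -> (freed a); heap: [0-60 FREE]
Op 4: b = malloc(7) -> b = 0; heap: [0-6 ALLOC][7-60 FREE]
Op 5: b = realloc(b, 28) -> b = 0; heap: [0-27 ALLOC][28-60 FREE]
Op 6: free(b) -> (freed b); heap: [0-60 FREE]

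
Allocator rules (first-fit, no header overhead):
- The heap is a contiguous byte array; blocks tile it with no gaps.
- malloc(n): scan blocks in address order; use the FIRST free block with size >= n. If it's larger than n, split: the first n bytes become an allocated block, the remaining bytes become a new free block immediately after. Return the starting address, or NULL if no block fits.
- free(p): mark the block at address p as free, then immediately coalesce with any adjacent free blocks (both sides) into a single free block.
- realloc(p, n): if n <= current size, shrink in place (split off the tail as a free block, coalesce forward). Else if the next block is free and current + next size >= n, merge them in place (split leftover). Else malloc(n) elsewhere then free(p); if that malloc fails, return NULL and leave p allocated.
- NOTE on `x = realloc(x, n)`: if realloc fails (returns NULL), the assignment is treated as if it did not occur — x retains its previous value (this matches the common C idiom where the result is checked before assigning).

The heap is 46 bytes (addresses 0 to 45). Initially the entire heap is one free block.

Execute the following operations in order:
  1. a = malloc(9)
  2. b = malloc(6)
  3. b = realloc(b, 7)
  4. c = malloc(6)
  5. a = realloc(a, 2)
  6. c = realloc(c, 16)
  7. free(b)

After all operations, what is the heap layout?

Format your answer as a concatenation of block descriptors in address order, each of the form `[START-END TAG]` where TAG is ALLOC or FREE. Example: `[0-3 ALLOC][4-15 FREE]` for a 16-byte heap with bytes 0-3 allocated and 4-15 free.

Answer: [0-1 ALLOC][2-15 FREE][16-31 ALLOC][32-45 FREE]

Derivation:
Op 1: a = malloc(9) -> a = 0; heap: [0-8 ALLOC][9-45 FREE]
Op 2: b = malloc(6) -> b = 9; heap: [0-8 ALLOC][9-14 ALLOC][15-45 FREE]
Op 3: b = realloc(b, 7) -> b = 9; heap: [0-8 ALLOC][9-15 ALLOC][16-45 FREE]
Op 4: c = malloc(6) -> c = 16; heap: [0-8 ALLOC][9-15 ALLOC][16-21 ALLOC][22-45 FREE]
Op 5: a = realloc(a, 2) -> a = 0; heap: [0-1 ALLOC][2-8 FREE][9-15 ALLOC][16-21 ALLOC][22-45 FREE]
Op 6: c = realloc(c, 16) -> c = 16; heap: [0-1 ALLOC][2-8 FREE][9-15 ALLOC][16-31 ALLOC][32-45 FREE]
Op 7: free(b) -> (freed b); heap: [0-1 ALLOC][2-15 FREE][16-31 ALLOC][32-45 FREE]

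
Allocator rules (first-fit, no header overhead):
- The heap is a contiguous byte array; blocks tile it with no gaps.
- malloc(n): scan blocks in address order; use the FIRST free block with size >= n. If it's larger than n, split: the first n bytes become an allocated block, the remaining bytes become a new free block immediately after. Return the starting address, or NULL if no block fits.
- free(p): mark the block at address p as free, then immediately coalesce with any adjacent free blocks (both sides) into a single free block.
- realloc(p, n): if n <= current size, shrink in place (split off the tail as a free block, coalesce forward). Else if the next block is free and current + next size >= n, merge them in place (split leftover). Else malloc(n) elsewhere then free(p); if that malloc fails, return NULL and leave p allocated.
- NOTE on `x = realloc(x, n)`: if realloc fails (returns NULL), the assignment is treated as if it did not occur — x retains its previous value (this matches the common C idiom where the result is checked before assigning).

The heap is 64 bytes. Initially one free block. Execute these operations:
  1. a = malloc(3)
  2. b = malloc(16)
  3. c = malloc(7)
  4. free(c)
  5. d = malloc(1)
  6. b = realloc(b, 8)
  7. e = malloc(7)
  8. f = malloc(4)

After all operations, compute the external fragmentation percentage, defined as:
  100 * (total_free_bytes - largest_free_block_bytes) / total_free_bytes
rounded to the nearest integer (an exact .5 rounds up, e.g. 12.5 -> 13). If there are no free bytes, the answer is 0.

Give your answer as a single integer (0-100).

Answer: 2

Derivation:
Op 1: a = malloc(3) -> a = 0; heap: [0-2 ALLOC][3-63 FREE]
Op 2: b = malloc(16) -> b = 3; heap: [0-2 ALLOC][3-18 ALLOC][19-63 FREE]
Op 3: c = malloc(7) -> c = 19; heap: [0-2 ALLOC][3-18 ALLOC][19-25 ALLOC][26-63 FREE]
Op 4: free(c) -> (freed c); heap: [0-2 ALLOC][3-18 ALLOC][19-63 FREE]
Op 5: d = malloc(1) -> d = 19; heap: [0-2 ALLOC][3-18 ALLOC][19-19 ALLOC][20-63 FREE]
Op 6: b = realloc(b, 8) -> b = 3; heap: [0-2 ALLOC][3-10 ALLOC][11-18 FREE][19-19 ALLOC][20-63 FREE]
Op 7: e = malloc(7) -> e = 11; heap: [0-2 ALLOC][3-10 ALLOC][11-17 ALLOC][18-18 FREE][19-19 ALLOC][20-63 FREE]
Op 8: f = malloc(4) -> f = 20; heap: [0-2 ALLOC][3-10 ALLOC][11-17 ALLOC][18-18 FREE][19-19 ALLOC][20-23 ALLOC][24-63 FREE]
Free blocks: [1 40] total_free=41 largest=40 -> 100*(41-40)/41 = 100/41 ≈ 2.439 -> rounds to 2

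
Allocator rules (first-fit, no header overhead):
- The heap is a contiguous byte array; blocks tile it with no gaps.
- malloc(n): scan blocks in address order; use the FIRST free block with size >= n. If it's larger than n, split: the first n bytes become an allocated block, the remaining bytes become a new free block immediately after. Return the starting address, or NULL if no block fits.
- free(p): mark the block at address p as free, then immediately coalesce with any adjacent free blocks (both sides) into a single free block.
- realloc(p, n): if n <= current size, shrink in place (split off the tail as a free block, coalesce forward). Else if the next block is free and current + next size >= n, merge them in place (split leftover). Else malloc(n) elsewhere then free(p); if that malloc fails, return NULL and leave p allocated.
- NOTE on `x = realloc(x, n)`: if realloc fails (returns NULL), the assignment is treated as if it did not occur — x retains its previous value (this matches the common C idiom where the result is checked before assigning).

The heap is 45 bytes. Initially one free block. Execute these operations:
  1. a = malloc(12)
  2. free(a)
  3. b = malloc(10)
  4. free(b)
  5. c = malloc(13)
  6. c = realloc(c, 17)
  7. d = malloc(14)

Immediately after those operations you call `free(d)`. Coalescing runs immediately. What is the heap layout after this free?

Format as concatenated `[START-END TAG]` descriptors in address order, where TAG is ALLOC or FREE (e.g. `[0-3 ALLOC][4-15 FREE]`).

Op 1: a = malloc(12) -> a = 0; heap: [0-11 ALLOC][12-44 FREE]
Op 2: free(a) -> (freed a); heap: [0-44 FREE]
Op 3: b = malloc(10) -> b = 0; heap: [0-9 ALLOC][10-44 FREE]
Op 4: free(b) -> (freed b); heap: [0-44 FREE]
Op 5: c = malloc(13) -> c = 0; heap: [0-12 ALLOC][13-44 FREE]
Op 6: c = realloc(c, 17) -> c = 0; heap: [0-16 ALLOC][17-44 FREE]
Op 7: d = malloc(14) -> d = 17; heap: [0-16 ALLOC][17-30 ALLOC][31-44 FREE]
free(d): d = 17 -> block [17-30 ALLOC]; mark free, coalesce with adjacent free neighbors -> [0-16 ALLOC][17-44 FREE]

Answer: [0-16 ALLOC][17-44 FREE]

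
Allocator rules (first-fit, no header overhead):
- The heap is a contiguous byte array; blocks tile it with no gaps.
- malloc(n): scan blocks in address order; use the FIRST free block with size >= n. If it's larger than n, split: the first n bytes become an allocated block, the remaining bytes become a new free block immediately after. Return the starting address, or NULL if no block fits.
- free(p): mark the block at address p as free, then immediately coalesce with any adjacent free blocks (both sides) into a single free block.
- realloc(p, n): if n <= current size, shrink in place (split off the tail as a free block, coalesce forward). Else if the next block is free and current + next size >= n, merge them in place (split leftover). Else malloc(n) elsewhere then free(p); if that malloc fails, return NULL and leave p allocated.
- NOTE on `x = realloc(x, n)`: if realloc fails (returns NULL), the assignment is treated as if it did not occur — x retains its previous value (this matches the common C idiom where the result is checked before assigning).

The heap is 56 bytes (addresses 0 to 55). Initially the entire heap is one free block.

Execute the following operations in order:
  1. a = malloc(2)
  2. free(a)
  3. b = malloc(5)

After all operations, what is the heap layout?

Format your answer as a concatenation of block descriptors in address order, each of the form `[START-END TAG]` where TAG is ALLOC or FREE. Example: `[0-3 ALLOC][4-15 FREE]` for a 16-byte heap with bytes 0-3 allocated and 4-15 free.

Answer: [0-4 ALLOC][5-55 FREE]

Derivation:
Op 1: a = malloc(2) -> a = 0; heap: [0-1 ALLOC][2-55 FREE]
Op 2: free(a) -> (freed a); heap: [0-55 FREE]
Op 3: b = malloc(5) -> b = 0; heap: [0-4 ALLOC][5-55 FREE]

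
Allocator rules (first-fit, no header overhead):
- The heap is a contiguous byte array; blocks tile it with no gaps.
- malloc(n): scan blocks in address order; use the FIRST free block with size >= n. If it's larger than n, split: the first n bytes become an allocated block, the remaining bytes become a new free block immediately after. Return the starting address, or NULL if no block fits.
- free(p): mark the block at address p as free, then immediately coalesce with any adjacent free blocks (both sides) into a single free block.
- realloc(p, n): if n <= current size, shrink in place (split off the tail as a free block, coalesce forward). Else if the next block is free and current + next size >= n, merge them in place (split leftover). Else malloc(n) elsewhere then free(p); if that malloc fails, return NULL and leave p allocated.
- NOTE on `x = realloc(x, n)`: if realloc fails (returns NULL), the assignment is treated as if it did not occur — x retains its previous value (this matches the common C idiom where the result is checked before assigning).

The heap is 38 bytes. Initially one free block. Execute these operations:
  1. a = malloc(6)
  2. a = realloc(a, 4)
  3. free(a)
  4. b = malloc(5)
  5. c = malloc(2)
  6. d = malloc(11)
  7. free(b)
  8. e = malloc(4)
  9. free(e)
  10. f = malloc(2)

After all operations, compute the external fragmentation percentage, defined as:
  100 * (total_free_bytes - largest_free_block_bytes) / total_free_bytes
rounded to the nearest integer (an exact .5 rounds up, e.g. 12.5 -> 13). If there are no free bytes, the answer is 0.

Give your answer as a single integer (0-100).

Op 1: a = malloc(6) -> a = 0; heap: [0-5 ALLOC][6-37 FREE]
Op 2: a = realloc(a, 4) -> a = 0; heap: [0-3 ALLOC][4-37 FREE]
Op 3: free(a) -> (freed a); heap: [0-37 FREE]
Op 4: b = malloc(5) -> b = 0; heap: [0-4 ALLOC][5-37 FREE]
Op 5: c = malloc(2) -> c = 5; heap: [0-4 ALLOC][5-6 ALLOC][7-37 FREE]
Op 6: d = malloc(11) -> d = 7; heap: [0-4 ALLOC][5-6 ALLOC][7-17 ALLOC][18-37 FREE]
Op 7: free(b) -> (freed b); heap: [0-4 FREE][5-6 ALLOC][7-17 ALLOC][18-37 FREE]
Op 8: e = malloc(4) -> e = 0; heap: [0-3 ALLOC][4-4 FREE][5-6 ALLOC][7-17 ALLOC][18-37 FREE]
Op 9: free(e) -> (freed e); heap: [0-4 FREE][5-6 ALLOC][7-17 ALLOC][18-37 FREE]
Op 10: f = malloc(2) -> f = 0; heap: [0-1 ALLOC][2-4 FREE][5-6 ALLOC][7-17 ALLOC][18-37 FREE]
Free blocks: [3 20] total_free=23 largest=20 -> 100*(23-20)/23 = 300/23 ≈ 13.043 -> rounds to 13

Answer: 13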